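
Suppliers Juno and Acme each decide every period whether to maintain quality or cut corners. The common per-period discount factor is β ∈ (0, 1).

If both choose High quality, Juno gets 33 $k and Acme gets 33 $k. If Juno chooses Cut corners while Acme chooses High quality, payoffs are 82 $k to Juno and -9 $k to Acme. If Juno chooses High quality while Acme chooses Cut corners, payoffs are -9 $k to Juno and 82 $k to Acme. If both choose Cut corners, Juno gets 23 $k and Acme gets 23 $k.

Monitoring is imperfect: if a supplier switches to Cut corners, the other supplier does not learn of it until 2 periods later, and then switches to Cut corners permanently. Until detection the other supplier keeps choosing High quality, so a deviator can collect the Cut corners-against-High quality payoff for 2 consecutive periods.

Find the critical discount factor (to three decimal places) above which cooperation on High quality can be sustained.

The best deviation is to choose Cut corners for all 2 undetected periods, earning 82 each, then 23 forever once detected.
Deviation value: 82(1−β^2)/(1−β) + 23β^2/(1−β); cooperation value: 33/(1−β).
IC: 33 ≥ 82(1−β^2) + 23β^2 = 82 − 59β^2.
So β^2 ≥ 49/59, giving β ≥ (49/59)^(1/2) ≈ 0.911.

0.911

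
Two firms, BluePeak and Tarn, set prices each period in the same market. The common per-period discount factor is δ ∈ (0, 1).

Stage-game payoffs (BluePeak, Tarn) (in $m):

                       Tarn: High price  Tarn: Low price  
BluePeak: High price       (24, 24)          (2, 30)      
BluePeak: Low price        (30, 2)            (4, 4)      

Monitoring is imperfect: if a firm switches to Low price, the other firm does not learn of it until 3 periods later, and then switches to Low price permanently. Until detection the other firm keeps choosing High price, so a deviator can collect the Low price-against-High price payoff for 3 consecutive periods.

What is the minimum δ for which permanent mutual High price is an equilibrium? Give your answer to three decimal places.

Deviating for the 3 undetected periods gains 30−24 = 6 per period over cooperation, then loses 24−4 = 20 per period forever once punishment starts.
Gain: 6(1 + δ + … + δ^2); loss: 20·δ^3/(1−δ).
No profitable deviation ⇔ 6(1−δ^3) ≤ 20·δ^3, i.e. δ^3 ≥ 6/(6+20) = 3/13.
Hence δ ≥ (3/13)^(1/3) ≈ 0.613.

0.613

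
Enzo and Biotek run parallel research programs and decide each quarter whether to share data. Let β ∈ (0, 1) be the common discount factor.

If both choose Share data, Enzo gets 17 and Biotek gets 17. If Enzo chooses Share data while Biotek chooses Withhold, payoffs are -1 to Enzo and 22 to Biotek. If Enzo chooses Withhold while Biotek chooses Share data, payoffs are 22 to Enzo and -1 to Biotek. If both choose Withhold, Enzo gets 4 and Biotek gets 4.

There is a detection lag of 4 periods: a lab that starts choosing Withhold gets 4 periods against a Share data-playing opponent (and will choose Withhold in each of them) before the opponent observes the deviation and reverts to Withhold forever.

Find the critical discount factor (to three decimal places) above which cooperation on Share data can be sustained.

0.726

A deviator earns 22 for 4 periods, then 4 forever; cooperating earns 17 forever. Multiplying the IC by (1−β):
17 ≥ 22(1−β^4) + 4β^4, so 18·β^4 ≥ 5 and β^4 ≥ 5/18.
β ≥ (5/18)^(1/4) ≈ 0.726.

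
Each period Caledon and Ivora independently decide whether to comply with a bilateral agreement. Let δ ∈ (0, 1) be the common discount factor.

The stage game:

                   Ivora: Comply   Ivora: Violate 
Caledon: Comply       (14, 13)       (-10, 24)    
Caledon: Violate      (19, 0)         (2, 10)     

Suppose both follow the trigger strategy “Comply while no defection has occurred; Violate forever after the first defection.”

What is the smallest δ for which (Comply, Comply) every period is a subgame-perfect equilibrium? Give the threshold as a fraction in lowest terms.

11/14

Caledon: cooperation gives 14 each period; deviation gives 19 once then 2 forever.
  14/(1−δ) ≥ 19 + 2δ/(1−δ) ⇒ δ ≥ 5/17.
Ivora: cooperation gives 13 each period; deviation gives 24 once then 10 forever.
  δ ≥ 11/14.
Both must hold, so the binding constraint is Ivora's: δ ≥ 11/14.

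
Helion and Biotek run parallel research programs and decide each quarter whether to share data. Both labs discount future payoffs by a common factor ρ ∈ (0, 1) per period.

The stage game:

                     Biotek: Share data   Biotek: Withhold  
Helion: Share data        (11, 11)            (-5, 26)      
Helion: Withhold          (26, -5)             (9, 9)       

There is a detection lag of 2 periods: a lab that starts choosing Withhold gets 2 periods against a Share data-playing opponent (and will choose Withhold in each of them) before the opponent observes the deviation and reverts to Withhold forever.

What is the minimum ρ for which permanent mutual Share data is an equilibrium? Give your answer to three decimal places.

A deviator earns 26 for 2 periods, then 9 forever; cooperating earns 11 forever. Multiplying the IC by (1−ρ):
11 ≥ 26(1−ρ^2) + 9ρ^2, so 17·ρ^2 ≥ 15 and ρ^2 ≥ 15/17.
ρ ≥ (15/17)^(1/2) ≈ 0.939.

0.939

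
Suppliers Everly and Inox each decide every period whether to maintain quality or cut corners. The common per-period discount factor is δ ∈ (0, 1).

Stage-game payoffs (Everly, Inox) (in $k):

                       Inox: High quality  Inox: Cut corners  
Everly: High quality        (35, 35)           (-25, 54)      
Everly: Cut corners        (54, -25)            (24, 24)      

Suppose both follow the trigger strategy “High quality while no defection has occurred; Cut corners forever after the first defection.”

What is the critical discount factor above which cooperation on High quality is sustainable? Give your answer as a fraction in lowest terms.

19/30

Cooperation forever yields 35 each period: 35/(1−δ).
Deviating yields 54 once, then 24 forever: 54 + 24δ/(1−δ).
No profitable deviation requires 35/(1−δ) ≥ 54 + 24δ/(1−δ).
Multiplying by (1−δ): 35 ≥ 54(1−δ) + 24δ = 54 − 30δ.
So 30δ ≥ 19, i.e. δ ≥ 19/30.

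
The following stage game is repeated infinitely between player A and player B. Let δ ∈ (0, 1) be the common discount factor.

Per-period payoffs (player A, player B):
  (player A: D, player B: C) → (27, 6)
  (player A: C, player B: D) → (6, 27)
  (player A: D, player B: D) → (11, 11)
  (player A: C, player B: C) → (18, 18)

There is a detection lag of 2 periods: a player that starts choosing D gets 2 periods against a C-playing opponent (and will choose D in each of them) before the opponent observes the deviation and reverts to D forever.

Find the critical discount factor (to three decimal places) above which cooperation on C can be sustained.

The best deviation is to choose D for all 2 undetected periods, earning 27 each, then 11 forever once detected.
Deviation value: 27(1−δ^2)/(1−δ) + 11δ^2/(1−δ); cooperation value: 18/(1−δ).
IC: 18 ≥ 27(1−δ^2) + 11δ^2 = 27 − 16δ^2.
So δ^2 ≥ 9/16, giving δ ≥ (9/16)^(1/2) ≈ 0.750.

0.750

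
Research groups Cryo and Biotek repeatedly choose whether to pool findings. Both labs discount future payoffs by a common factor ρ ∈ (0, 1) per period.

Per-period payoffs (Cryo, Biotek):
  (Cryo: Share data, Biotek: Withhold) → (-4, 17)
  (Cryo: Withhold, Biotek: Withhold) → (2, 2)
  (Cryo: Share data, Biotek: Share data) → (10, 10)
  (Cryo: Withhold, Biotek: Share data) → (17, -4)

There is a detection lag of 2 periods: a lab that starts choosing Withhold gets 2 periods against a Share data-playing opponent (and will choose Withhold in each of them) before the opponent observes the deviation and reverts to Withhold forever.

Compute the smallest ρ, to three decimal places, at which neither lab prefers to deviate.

The best deviation is to choose Withhold for all 2 undetected periods, earning 17 each, then 2 forever once detected.
Deviation value: 17(1−ρ^2)/(1−ρ) + 2ρ^2/(1−ρ); cooperation value: 10/(1−ρ).
IC: 10 ≥ 17(1−ρ^2) + 2ρ^2 = 17 − 15ρ^2.
So ρ^2 ≥ 7/15, giving ρ ≥ (7/15)^(1/2) ≈ 0.683.

0.683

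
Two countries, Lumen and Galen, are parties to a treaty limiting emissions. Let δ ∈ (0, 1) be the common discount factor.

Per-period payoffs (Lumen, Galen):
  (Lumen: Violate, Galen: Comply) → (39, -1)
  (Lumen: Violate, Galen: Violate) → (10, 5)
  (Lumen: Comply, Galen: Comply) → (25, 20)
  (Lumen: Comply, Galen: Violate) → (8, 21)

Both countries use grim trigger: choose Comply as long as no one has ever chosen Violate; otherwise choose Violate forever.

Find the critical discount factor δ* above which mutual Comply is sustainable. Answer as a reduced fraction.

Lumen's threshold: (39−25)/(39−10) = 14/29.
Galen's threshold: (21−20)/(21−5) = 1/16.
14/29 > 1/16, so Lumen binds and δ* = 14/29.

14/29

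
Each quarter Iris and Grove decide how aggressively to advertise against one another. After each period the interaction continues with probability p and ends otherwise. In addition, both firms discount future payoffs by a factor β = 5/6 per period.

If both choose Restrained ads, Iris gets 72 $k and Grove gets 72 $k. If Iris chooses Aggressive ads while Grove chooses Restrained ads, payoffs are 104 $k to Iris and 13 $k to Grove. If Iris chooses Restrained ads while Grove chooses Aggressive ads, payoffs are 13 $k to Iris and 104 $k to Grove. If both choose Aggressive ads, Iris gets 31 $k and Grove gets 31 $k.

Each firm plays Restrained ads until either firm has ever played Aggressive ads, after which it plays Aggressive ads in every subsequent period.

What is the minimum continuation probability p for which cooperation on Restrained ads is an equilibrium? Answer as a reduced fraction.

192/365

Expected continuation weight on next period's payoff is β·p = 5/6·p, which plays the role of the discount factor.
Cooperation requires 5/6·p ≥ (104−72)/(104−31) = 32/73, hence p ≥ 192/365.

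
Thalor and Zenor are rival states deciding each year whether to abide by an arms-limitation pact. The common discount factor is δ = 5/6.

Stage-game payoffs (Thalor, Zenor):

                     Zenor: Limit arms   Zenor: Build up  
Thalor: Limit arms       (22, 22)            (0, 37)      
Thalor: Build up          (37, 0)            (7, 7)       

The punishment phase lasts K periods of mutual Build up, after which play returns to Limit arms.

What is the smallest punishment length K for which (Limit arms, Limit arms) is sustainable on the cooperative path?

2

IC: δ(1−δ^K)/(1−δ) ≥ (37−22)/(22−7) = 1.
With δ = 5/6: need 1 − δ^K ≥ 1·(1−5/6)/(5/6), i.e. δ^K ≤ 0.8000.
Since (5/6)^1 = 0.8333 and (5/6)^2 = 0.6944, the smallest such K is 2.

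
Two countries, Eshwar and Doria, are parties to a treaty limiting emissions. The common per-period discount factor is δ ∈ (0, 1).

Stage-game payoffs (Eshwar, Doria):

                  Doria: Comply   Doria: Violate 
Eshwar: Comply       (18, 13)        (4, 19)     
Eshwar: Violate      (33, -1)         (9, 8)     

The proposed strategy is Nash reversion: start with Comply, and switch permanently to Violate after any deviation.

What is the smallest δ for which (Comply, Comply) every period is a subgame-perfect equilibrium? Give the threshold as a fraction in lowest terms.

5/8

Eshwar: cooperation gives 18 each period; deviation gives 33 once then 9 forever.
  18/(1−δ) ≥ 33 + 9δ/(1−δ) ⇒ δ ≥ 15/24 = 5/8.
Doria: cooperation gives 13 each period; deviation gives 19 once then 8 forever.
  δ ≥ 6/11.
Both must hold, so the binding constraint is Eshwar's: δ ≥ 5/8.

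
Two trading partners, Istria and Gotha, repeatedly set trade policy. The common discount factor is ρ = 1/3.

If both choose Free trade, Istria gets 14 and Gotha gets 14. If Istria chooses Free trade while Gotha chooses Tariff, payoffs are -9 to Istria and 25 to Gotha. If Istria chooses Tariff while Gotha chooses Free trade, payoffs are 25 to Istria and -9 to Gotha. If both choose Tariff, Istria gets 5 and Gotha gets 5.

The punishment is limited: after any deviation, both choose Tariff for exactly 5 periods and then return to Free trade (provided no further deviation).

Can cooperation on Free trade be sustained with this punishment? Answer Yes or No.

No

Comparing payoff streams over the 6 periods until play realigns: cooperate → 14(1+ρ+…+ρ^5); deviate → 25 + 5(ρ+…+ρ^5).
Cooperation is sustained iff (14−5)(ρ+…+ρ^5) ≥ 25−14.
ρ+…+ρ^5 = 1/3·(1−(1/3)^5)/(1−1/3) = 0.4979, and (25−14)/(14−5) = 1.2222.
0.4979 < 1.2222, so cooperation is not sustainable.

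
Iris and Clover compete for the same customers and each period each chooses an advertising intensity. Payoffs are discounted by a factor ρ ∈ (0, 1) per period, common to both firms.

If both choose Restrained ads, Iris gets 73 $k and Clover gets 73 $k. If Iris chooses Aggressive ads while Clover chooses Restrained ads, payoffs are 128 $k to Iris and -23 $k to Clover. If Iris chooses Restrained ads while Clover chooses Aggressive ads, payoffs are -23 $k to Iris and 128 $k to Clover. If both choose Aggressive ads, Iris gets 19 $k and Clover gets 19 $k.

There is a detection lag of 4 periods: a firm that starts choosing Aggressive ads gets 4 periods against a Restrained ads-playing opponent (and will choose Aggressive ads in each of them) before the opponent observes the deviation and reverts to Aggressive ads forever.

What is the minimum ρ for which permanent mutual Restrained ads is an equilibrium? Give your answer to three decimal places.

0.843

The best deviation is to choose Aggressive ads for all 4 undetected periods, earning 128 each, then 19 forever once detected.
Deviation value: 128(1−ρ^4)/(1−ρ) + 19ρ^4/(1−ρ); cooperation value: 73/(1−ρ).
IC: 73 ≥ 128(1−ρ^4) + 19ρ^4 = 128 − 109ρ^4.
So ρ^4 ≥ 55/109, giving ρ ≥ (55/109)^(1/4) ≈ 0.843.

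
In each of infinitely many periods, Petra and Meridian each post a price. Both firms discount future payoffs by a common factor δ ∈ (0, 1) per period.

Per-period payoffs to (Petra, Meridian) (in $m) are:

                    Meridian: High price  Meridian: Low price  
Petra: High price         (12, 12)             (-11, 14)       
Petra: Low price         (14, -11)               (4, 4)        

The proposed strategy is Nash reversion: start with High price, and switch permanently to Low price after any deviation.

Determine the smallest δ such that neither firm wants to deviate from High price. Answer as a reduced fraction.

Under grim trigger the critical discount factor is (T−C)/(T−P) with T = 14, C = 12, P = 4.
δ* = (14−12)/(14−4) = 2/10 = 1/5.

1/5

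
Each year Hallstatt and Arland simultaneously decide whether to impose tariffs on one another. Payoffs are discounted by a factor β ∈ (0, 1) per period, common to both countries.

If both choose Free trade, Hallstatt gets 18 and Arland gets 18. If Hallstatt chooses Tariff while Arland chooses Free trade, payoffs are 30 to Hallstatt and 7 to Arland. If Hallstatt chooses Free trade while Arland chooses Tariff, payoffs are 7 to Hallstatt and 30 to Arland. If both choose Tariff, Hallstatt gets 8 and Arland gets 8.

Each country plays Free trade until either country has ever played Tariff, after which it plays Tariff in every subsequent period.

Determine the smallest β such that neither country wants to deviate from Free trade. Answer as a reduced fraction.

Under grim trigger the critical discount factor is (T−C)/(T−P) with T = 30, C = 18, P = 8.
β* = (30−18)/(30−8) = 12/22 = 6/11.

6/11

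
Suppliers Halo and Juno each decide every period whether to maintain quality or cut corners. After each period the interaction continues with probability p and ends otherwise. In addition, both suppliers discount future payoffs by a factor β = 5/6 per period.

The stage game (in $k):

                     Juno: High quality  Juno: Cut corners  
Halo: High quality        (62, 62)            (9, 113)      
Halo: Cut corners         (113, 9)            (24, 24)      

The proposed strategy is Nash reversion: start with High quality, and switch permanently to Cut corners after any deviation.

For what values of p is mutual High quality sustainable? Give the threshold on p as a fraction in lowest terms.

With continuation probability p and discount β, the effective per-period discount factor is βp.
Grim-trigger IC: βp ≥ (113−62)/(113−24) = 51/89.
So p ≥ (51/89)/(5/6) = 306/445.

306/445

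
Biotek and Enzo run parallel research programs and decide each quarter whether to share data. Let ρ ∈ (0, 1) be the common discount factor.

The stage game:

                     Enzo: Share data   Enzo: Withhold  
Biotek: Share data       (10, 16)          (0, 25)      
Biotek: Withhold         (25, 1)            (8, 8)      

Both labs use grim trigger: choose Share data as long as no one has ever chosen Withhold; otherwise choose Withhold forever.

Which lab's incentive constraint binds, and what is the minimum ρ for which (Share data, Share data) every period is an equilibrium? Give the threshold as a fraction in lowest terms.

Biotek; ρ ≥ 15/17

For Biotek: deviation gain 25−10 = 15, per-period punishment loss 10−8 = 2. IC gives ρ ≥ 15/17.
For Enzo: gain 9, loss 8 per period, so ρ ≥ 9/17.
The tighter constraint is Biotek's, so cooperation needs ρ ≥ 15/17.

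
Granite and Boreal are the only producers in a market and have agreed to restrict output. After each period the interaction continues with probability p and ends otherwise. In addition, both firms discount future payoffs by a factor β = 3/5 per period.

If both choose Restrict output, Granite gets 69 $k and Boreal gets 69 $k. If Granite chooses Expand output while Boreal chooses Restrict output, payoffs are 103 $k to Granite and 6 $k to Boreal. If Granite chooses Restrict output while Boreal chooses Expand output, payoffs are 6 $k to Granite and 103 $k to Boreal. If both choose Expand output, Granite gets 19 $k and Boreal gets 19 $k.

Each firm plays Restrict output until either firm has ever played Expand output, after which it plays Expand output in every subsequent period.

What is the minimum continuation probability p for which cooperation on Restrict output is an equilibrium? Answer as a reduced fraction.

85/126

Expected continuation weight on next period's payoff is β·p = 3/5·p, which plays the role of the discount factor.
Cooperation requires 3/5·p ≥ (103−69)/(103−19) = 17/42, hence p ≥ 85/126.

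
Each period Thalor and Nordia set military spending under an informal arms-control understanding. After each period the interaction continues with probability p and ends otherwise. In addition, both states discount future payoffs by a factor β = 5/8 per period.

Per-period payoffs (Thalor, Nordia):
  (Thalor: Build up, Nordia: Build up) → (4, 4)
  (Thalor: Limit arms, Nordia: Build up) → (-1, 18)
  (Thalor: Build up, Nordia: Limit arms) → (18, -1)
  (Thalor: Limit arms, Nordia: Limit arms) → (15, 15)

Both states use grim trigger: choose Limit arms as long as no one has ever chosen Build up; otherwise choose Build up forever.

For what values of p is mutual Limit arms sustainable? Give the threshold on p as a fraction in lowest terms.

With continuation probability p and discount β, the effective per-period discount factor is βp.
Grim-trigger IC: βp ≥ (18−15)/(18−4) = 3/14.
So p ≥ (3/14)/(5/8) = 12/35.

12/35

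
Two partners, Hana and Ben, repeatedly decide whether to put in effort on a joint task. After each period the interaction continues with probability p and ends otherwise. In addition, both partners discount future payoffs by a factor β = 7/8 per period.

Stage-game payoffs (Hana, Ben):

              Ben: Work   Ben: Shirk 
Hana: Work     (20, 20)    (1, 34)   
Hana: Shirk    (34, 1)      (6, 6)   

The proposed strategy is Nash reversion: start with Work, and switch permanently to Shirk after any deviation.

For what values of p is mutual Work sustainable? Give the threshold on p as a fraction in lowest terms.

4/7

Expected continuation weight on next period's payoff is β·p = 7/8·p, which plays the role of the discount factor.
Cooperation requires 7/8·p ≥ (34−20)/(34−6) = 1/2, hence p ≥ 4/7.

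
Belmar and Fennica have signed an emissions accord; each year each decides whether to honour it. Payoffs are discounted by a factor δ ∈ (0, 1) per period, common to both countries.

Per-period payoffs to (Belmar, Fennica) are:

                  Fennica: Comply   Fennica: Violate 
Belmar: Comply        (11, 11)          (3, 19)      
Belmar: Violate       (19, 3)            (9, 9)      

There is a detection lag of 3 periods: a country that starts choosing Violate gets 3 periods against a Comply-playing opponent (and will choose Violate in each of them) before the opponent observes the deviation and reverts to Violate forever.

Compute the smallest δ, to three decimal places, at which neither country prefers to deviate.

A deviator earns 19 for 3 periods, then 9 forever; cooperating earns 11 forever. Multiplying the IC by (1−δ):
11 ≥ 19(1−δ^3) + 9δ^3, so 10·δ^3 ≥ 8 and δ^3 ≥ 4/5.
δ ≥ (4/5)^(1/3) ≈ 0.928.

0.928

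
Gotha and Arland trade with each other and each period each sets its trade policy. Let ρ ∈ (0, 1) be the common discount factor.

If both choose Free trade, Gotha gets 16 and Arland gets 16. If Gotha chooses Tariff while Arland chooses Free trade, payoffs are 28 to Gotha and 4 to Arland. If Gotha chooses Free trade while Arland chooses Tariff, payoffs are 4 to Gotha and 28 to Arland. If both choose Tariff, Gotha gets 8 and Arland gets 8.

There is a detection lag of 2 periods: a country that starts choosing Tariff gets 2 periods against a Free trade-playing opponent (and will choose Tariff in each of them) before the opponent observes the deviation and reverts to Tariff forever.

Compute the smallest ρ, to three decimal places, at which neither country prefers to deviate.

0.775

A deviator earns 28 for 2 periods, then 8 forever; cooperating earns 16 forever. Multiplying the IC by (1−ρ):
16 ≥ 28(1−ρ^2) + 8ρ^2, so 20·ρ^2 ≥ 12 and ρ^2 ≥ 3/5.
ρ ≥ (3/5)^(1/2) ≈ 0.775.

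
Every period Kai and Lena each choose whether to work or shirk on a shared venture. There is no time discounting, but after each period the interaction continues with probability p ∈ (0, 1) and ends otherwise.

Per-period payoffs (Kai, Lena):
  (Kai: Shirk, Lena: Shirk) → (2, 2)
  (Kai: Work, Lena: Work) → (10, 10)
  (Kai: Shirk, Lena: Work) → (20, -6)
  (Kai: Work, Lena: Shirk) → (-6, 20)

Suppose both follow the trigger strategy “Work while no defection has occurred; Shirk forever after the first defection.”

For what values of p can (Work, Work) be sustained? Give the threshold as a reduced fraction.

5/9

With no time discounting, the continuation probability p plays the role of the discount factor.
Grim-trigger IC: 10/(1−p) ≥ 20 + 2p/(1−p) ⇒ p ≥ (20−10)/(20−2) = 5/9.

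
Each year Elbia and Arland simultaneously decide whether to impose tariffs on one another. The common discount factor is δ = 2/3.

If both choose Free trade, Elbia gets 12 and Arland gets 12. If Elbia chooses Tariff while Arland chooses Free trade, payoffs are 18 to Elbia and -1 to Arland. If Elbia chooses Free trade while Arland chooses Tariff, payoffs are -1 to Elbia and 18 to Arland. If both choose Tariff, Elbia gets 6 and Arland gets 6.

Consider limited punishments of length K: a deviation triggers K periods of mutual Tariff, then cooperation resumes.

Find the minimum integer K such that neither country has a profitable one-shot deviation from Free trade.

2

Need Σ_{k=1}^{K} δ^k ≥ (18−12)/(12−6) = 1.0000 at δ = 2/3.
At K = 1 the sum is 0.6667 < 1.0000; at K = 2 it is 1.1111 ≥ 1.0000.
So the minimum punishment length is K = 2.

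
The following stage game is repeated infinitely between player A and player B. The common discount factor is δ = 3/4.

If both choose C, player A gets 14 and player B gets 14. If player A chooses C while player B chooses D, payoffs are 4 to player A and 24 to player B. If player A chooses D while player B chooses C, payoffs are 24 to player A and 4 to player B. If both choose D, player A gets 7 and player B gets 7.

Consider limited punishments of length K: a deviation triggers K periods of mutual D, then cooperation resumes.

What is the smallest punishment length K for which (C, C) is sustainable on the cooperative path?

IC: δ(1−δ^K)/(1−δ) ≥ (24−14)/(14−7) = 10/7.
With δ = 3/4: need 1 − δ^K ≥ 10/7·(1−3/4)/(3/4), i.e. δ^K ≤ 0.5238.
Since (3/4)^2 = 0.5625 and (3/4)^3 = 0.4219, the smallest such K is 3.

3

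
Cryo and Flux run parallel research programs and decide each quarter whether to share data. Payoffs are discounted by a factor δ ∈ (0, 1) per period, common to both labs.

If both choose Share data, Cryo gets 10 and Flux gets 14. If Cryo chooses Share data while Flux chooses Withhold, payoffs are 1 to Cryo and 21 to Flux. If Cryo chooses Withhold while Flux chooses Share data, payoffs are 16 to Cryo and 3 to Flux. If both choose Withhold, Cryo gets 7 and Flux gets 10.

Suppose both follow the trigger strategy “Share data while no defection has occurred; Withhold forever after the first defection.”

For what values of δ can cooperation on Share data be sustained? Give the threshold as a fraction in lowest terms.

Cryo's threshold: (16−10)/(16−7) = 2/3.
Flux's threshold: (21−14)/(21−10) = 7/11.
2/3 > 7/11, so Cryo binds and δ* = 2/3.

2/3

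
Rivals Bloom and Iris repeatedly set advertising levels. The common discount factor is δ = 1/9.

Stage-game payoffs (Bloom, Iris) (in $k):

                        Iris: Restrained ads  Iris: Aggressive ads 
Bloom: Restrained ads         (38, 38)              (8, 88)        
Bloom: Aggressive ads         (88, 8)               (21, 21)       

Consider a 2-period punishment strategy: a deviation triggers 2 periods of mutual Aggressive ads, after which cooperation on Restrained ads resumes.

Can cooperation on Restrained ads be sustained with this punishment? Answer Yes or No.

IC: δ+…+δ^2 ≥ (88−38)/(38−21) = 50/17.
At δ = 1/9: partial sum = 0.1235 < 2.9412. Cooperation not sustainable.

No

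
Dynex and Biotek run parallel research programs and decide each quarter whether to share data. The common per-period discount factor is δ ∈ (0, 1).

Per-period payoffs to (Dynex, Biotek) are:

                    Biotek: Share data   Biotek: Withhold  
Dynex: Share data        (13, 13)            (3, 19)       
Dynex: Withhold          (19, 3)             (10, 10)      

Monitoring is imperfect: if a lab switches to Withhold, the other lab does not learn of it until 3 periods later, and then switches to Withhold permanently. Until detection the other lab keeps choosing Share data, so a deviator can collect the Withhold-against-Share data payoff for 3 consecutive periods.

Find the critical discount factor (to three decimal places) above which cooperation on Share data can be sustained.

Deviating for the 3 undetected periods gains 19−13 = 6 per period over cooperation, then loses 13−10 = 3 per period forever once punishment starts.
Gain: 6(1 + δ + … + δ^2); loss: 3·δ^3/(1−δ).
No profitable deviation ⇔ 6(1−δ^3) ≤ 3·δ^3, i.e. δ^3 ≥ 6/(6+3) = 2/3.
Hence δ ≥ (2/3)^(1/3) ≈ 0.874.

0.874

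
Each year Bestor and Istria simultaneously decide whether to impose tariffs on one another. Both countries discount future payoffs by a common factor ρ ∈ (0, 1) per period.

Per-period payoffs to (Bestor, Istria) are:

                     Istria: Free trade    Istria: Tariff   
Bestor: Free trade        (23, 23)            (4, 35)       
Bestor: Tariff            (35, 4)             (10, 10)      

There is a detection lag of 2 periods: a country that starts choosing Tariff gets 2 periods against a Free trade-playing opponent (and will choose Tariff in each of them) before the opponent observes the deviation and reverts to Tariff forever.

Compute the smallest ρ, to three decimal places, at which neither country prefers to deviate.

0.693

Deviating for the 2 undetected periods gains 35−23 = 12 per period over cooperation, then loses 23−10 = 13 per period forever once punishment starts.
Gain: 12(1 + ρ + … + ρ^1); loss: 13·ρ^2/(1−ρ).
No profitable deviation ⇔ 12(1−ρ^2) ≤ 13·ρ^2, i.e. ρ^2 ≥ 12/(12+13) = 12/25.
Hence ρ ≥ (12/25)^(1/2) ≈ 0.693.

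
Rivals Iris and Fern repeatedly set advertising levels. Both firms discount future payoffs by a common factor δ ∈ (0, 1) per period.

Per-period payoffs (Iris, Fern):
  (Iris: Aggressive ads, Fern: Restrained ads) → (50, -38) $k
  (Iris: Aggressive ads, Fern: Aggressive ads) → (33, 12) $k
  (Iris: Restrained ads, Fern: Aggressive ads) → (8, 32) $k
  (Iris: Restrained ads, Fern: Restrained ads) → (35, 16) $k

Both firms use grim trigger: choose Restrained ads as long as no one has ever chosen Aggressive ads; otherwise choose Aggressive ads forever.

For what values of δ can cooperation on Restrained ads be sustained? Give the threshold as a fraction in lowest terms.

Iris's threshold: (50−35)/(50−33) = 15/17.
Fern's threshold: (32−16)/(32−12) = 4/5.
15/17 > 4/5, so Iris binds and δ* = 15/17.

15/17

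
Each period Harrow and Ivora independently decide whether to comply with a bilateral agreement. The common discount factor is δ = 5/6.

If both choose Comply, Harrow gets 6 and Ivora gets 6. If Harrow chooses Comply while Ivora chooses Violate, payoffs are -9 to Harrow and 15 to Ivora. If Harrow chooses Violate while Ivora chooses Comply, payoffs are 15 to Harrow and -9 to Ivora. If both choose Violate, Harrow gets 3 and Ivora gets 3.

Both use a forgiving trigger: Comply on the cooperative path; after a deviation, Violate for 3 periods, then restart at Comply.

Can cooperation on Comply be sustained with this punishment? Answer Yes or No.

No

IC: δ+…+δ^3 ≥ (15−6)/(6−3) = 3.
At δ = 5/6: partial sum = 2.1065 < 3.0000. Cooperation not sustainable.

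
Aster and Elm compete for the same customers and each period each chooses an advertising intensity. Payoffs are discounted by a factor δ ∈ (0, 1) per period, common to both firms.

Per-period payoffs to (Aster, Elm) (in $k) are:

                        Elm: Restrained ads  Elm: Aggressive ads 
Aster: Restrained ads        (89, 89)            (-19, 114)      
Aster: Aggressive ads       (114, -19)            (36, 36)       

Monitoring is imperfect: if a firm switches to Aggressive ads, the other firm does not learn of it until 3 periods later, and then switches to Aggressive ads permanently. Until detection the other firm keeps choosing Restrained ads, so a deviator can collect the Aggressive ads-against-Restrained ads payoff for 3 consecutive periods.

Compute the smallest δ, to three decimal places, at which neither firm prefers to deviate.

0.684

The best deviation is to choose Aggressive ads for all 3 undetected periods, earning 114 each, then 36 forever once detected.
Deviation value: 114(1−δ^3)/(1−δ) + 36δ^3/(1−δ); cooperation value: 89/(1−δ).
IC: 89 ≥ 114(1−δ^3) + 36δ^3 = 114 − 78δ^3.
So δ^3 ≥ 25/78, giving δ ≥ (25/78)^(1/3) ≈ 0.684.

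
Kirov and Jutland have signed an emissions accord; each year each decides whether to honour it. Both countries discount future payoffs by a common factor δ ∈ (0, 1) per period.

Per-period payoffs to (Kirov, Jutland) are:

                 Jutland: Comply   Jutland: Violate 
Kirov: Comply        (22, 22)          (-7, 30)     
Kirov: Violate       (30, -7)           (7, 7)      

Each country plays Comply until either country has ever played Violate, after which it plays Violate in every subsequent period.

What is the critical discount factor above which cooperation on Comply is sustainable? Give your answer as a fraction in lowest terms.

8/23

Cooperation forever yields 22 each period: 22/(1−δ).
Deviating yields 30 once, then 7 forever: 30 + 7δ/(1−δ).
No profitable deviation requires 22/(1−δ) ≥ 30 + 7δ/(1−δ).
Multiplying by (1−δ): 22 ≥ 30(1−δ) + 7δ = 30 − 23δ.
So 23δ ≥ 8, i.e. δ ≥ 8/23.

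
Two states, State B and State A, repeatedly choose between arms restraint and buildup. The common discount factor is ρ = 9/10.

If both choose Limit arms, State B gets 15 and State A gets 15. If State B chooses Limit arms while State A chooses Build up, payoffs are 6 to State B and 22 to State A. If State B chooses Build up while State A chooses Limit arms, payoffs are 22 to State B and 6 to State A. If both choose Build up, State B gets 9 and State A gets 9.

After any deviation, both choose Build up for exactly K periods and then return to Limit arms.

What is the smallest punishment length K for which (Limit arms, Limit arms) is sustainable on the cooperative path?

2

No profitable deviation requires (15−9)(ρ+…+ρ^K) ≥ 22−15, i.e. ρ+…+ρ^K ≥ 7/6 ≈ 1.1667.
With ρ = 9/10, the partial sums are K=1: 0.9000, K=2: 1.7100.
K = 2 is the first length at which the sum reaches 1.1667.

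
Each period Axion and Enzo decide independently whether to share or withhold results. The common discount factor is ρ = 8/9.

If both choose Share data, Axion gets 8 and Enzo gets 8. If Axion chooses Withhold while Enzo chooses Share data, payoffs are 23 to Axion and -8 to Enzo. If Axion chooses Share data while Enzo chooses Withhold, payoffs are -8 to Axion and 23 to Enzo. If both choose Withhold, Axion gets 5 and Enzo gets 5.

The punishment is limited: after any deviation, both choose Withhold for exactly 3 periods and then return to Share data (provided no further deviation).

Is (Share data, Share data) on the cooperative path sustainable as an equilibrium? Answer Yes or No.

A one-shot deviation gives 23 now, then 5 for 3 periods, then back to 8.
Gain from deviating: (23−8) today; loss: (8−5) in each of the next 3 periods.
No-deviation condition: (8−5)(ρ+…+ρ^3) ≥ 23−8, i.e. ρ+…+ρ^3 ≥ 5.
At ρ = 8/9: ρ+…+ρ^3 = 2.3813 < 5.0000.
So cooperation is not sustainable.

No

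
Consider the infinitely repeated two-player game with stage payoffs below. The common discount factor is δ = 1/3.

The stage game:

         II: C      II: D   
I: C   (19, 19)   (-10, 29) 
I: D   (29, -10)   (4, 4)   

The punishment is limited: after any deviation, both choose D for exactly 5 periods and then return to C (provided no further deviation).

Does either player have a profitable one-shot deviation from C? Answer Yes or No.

Yes

A one-shot deviation gives 29 now, then 4 for 5 periods, then back to 19.
Gain from deviating: (29−19) today; loss: (19−4) in each of the next 5 periods.
No-deviation condition: (19−4)(δ+…+δ^5) ≥ 29−19, i.e. δ+…+δ^5 ≥ 2/3.
At δ = 1/3: δ+…+δ^5 = 0.4979 < 0.6667.
So cooperation is not sustainable.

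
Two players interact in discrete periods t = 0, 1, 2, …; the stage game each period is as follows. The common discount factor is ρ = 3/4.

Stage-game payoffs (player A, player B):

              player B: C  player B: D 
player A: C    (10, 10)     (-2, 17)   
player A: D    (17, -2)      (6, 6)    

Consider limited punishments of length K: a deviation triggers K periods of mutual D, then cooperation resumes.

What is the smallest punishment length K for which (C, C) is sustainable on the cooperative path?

4

Need Σ_{k=1}^{K} ρ^k ≥ (17−10)/(10−6) = 1.7500 at ρ = 3/4.
At K = 3 the sum is 1.7344 < 1.7500; at K = 4 it is 2.0508 ≥ 1.7500.
So the minimum punishment length is K = 4.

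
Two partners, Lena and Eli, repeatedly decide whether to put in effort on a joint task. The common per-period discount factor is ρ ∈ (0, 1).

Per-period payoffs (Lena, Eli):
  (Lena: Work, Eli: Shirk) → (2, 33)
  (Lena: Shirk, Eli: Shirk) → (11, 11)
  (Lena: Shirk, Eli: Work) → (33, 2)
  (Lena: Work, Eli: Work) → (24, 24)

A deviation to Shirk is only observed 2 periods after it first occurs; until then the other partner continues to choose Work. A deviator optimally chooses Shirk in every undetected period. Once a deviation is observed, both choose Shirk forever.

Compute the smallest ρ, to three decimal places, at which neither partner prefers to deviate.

A deviator earns 33 for 2 periods, then 11 forever; cooperating earns 24 forever. Multiplying the IC by (1−ρ):
24 ≥ 33(1−ρ^2) + 11ρ^2, so 22·ρ^2 ≥ 9 and ρ^2 ≥ 9/22.
ρ ≥ (9/22)^(1/2) ≈ 0.640.

0.640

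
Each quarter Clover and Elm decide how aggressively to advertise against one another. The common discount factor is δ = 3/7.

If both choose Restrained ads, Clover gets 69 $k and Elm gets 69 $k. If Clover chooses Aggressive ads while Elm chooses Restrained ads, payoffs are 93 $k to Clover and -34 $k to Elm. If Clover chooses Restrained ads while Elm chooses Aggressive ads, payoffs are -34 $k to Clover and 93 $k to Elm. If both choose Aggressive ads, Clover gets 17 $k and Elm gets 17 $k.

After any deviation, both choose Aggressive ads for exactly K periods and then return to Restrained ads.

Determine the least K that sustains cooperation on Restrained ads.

2

IC: δ(1−δ^K)/(1−δ) ≥ (93−69)/(69−17) = 6/13.
With δ = 3/7: need 1 − δ^K ≥ 6/13·(1−3/7)/(3/7), i.e. δ^K ≤ 0.3846.
Since (3/7)^1 = 0.4286 and (3/7)^2 = 0.1837, the smallest such K is 2.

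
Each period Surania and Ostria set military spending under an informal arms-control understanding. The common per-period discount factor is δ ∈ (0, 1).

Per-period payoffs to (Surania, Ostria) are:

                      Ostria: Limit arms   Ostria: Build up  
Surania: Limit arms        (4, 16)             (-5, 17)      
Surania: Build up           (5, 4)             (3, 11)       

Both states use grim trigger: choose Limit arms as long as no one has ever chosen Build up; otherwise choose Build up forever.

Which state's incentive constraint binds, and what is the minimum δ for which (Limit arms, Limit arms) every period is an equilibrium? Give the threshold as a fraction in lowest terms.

Surania; δ ≥ 1/2

For Surania: deviation gain 5−4 = 1, per-period punishment loss 4−3 = 1. IC gives δ ≥ 1/2.
For Ostria: gain 1, loss 5 per period, so δ ≥ 1/6.
The tighter constraint is Surania's, so cooperation needs δ ≥ 1/2.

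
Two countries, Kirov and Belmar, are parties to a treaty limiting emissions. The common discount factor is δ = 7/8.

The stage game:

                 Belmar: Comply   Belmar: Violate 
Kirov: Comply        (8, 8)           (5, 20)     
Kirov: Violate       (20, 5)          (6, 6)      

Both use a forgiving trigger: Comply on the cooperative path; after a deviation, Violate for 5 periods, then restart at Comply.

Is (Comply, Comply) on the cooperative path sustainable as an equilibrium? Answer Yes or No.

A one-shot deviation gives 20 now, then 6 for 5 periods, then back to 8.
Gain from deviating: (20−8) today; loss: (8−6) in each of the next 5 periods.
No-deviation condition: (8−6)(δ+…+δ^5) ≥ 20−8, i.e. δ+…+δ^5 ≥ 6.
At δ = 7/8: δ+…+δ^5 = 3.4096 < 6.0000.
So cooperation is not sustainable.

No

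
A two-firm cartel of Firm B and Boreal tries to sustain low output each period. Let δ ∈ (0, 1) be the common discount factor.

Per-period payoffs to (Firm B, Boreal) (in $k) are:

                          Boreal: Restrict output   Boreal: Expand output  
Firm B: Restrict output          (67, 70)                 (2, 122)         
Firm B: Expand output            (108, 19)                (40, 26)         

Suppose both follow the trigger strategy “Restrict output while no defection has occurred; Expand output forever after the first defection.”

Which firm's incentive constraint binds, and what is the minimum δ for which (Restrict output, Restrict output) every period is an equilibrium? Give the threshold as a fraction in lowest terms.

Firm B: cooperation gives 67 each period; deviation gives 108 once then 40 forever.
  67/(1−δ) ≥ 108 + 40δ/(1−δ) ⇒ δ ≥ 41/68.
Boreal: cooperation gives 70 each period; deviation gives 122 once then 26 forever.
  δ ≥ 52/96 = 13/24.
Both must hold, so the binding constraint is Firm B's: δ ≥ 41/68.

Firm B; δ ≥ 41/68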